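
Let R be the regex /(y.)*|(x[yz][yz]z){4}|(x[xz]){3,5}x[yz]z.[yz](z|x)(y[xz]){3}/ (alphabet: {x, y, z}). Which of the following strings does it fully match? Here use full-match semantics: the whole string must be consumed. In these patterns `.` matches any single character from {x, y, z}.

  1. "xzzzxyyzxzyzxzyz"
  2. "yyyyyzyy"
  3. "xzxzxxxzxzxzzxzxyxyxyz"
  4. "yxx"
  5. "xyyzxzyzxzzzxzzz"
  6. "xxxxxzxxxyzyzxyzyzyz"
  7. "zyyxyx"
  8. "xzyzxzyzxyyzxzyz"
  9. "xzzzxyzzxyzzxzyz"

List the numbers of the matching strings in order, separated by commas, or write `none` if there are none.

1, 2, 3, 5, 6, 8, 9

1 → match
2 → match
3 → match
4 → no match
5 → match
6 → match
7 → no match
8 → match
9 → match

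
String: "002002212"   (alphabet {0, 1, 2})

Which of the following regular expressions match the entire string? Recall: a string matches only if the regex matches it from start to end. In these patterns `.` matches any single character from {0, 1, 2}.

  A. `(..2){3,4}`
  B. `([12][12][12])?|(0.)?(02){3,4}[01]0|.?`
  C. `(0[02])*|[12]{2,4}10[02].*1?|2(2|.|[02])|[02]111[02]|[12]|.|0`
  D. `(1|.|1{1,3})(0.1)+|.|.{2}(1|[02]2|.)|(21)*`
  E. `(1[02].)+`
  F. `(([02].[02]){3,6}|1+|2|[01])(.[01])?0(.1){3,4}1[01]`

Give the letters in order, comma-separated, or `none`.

A → match
B → no match
C → no match
D → no match
E → no match — must start with "1"
F → no match

A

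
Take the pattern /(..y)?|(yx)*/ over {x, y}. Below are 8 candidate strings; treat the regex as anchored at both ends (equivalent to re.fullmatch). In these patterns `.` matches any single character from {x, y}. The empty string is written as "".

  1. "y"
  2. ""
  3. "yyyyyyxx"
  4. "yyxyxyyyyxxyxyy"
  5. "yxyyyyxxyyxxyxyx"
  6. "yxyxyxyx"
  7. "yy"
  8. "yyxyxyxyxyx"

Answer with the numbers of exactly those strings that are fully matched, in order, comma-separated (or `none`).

1 → no match
2 → match
3 → no match
4 → no match
5 → no match
6 → match
7 → no match
8 → no match

2, 6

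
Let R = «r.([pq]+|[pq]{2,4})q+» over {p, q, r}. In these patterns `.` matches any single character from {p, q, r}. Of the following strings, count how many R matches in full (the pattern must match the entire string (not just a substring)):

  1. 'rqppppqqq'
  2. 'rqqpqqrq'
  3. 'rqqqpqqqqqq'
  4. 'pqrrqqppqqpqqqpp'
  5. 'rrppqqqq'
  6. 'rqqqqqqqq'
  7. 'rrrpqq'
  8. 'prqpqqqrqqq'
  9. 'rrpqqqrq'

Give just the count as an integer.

1 → match
2 → no match
3 → match
4 → no match — must start with 'r'
5 → match
6 → match
7 → no match
8 → no match — must start with 'r'
9 → no match
Total matched: 4

4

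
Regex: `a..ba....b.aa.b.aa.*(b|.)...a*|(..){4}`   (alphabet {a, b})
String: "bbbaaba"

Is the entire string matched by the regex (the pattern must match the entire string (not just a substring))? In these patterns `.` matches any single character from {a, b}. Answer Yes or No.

No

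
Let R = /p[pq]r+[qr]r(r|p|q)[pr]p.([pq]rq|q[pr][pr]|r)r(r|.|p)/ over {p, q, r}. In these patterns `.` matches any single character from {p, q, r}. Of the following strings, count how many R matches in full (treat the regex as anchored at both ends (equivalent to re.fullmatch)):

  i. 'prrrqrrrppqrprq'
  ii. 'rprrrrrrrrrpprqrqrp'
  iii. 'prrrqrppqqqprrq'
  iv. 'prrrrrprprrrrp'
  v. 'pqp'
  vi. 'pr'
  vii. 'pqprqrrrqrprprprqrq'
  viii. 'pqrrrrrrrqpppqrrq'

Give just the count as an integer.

i → no match
ii → no match — must start with 'p'
iii → no match
iv → no match
v → no match
vi → no match
vii → no match
viii → no match
Total matched: 0

0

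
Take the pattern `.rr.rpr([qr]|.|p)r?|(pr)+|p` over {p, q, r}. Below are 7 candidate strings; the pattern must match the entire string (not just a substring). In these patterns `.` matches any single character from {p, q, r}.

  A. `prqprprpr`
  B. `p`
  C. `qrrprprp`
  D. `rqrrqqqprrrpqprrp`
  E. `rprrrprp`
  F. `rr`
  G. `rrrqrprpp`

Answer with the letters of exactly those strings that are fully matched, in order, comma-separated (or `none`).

A → no match
B → match
C → match
D → no match
E → no match
F → no match
G → no match

B, C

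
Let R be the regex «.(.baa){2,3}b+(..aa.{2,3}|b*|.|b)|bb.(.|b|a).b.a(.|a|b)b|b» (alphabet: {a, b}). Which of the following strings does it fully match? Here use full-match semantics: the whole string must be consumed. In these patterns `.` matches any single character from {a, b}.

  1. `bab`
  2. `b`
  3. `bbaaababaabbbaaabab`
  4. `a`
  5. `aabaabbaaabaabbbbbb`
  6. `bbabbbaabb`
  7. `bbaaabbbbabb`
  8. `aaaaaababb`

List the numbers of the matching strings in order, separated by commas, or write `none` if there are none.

2, 5, 6

1 → no match
2 → match
3 → no match
4 → no match
5 → match
6 → match
7 → no match
8 → no match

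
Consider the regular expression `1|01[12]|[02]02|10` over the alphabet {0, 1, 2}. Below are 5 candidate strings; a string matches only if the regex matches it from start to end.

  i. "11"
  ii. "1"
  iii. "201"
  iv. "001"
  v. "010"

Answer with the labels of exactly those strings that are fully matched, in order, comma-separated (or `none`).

ii

i → no match
ii → match
iii → no match
iv → no match
v → no match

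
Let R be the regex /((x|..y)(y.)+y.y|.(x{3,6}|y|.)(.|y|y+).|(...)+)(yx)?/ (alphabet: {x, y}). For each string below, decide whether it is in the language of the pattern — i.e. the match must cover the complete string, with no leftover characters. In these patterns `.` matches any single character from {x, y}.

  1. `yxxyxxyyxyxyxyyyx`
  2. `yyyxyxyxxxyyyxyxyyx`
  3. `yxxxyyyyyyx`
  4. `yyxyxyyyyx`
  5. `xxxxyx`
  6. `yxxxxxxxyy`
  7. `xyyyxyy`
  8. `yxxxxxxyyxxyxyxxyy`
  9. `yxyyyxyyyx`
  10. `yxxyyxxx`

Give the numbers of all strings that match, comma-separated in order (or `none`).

1, 3, 5, 8

1 → match
2 → no match
3. `yxxxyyyyyyx` → match
4. `yyxyxyyyyx` → no match
5. `xxxxyx` → match
6. `yxxxxxxxyy` → no match
7. `xyyyxyy` → no match
8 → match
9. `yxyyyxyyyx` → no match
10. `yxxyyxxx` → no match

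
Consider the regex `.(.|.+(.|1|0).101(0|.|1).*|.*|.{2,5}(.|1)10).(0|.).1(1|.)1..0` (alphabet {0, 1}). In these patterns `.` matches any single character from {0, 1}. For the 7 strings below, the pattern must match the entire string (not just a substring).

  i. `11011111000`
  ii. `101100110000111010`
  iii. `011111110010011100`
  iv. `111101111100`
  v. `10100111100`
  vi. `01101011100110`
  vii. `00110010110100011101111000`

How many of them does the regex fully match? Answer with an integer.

5

i → match
ii → match
iii → no match
iv → match
v → match
vi → no match
vii → match
Total matched: 5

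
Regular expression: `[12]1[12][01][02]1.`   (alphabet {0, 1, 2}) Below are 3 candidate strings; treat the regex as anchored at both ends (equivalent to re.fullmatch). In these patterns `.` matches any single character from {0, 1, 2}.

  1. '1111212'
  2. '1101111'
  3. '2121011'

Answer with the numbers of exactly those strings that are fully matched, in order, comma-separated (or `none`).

1 → match
2 → no match
3 → match

1, 3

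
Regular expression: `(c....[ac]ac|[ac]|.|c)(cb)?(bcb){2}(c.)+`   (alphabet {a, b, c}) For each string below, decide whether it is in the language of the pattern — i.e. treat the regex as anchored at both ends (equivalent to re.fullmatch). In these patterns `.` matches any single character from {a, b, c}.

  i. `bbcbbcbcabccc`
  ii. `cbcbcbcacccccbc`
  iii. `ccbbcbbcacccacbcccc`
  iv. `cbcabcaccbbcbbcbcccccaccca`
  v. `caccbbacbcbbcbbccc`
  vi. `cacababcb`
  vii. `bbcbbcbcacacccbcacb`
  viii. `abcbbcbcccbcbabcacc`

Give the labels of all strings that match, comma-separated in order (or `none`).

i → no match
ii → no match
iii → no match
iv → match
v → no match
vi → no match
vii → match
viii → no match

iv, vii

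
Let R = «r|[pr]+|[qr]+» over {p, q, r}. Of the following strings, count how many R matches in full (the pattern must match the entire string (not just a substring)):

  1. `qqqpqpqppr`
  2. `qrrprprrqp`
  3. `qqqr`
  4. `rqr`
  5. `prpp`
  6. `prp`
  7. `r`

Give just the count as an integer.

1 → no match
2 → no match
3 → match
4 → match
5 → match
6 → match
7 → match
Total matched: 5

5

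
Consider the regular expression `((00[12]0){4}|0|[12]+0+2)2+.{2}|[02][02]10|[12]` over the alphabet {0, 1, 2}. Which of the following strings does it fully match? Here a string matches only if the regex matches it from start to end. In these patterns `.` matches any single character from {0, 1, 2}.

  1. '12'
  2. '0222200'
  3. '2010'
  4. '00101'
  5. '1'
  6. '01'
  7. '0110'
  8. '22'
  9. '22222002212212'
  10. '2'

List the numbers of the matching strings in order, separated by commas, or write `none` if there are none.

1 → no match
2 → match
3 → match
4 → no match
5 → match
6 → no match
7 → no match
8 → no match
9 → no match
10 → match

2, 3, 5, 10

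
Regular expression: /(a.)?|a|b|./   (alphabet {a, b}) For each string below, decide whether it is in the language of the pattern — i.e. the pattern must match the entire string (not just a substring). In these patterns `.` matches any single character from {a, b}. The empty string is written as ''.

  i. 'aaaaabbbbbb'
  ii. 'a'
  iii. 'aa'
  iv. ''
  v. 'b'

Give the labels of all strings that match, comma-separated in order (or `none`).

i → no match
ii → match
iii → match
iv → match
v → match

ii, iii, iv, v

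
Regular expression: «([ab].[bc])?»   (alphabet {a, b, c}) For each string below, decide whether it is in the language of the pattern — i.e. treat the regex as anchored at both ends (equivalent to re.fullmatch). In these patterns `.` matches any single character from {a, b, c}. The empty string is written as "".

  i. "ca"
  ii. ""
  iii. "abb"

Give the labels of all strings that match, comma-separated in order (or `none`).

ii, iii

i → no match
ii → match
iii → match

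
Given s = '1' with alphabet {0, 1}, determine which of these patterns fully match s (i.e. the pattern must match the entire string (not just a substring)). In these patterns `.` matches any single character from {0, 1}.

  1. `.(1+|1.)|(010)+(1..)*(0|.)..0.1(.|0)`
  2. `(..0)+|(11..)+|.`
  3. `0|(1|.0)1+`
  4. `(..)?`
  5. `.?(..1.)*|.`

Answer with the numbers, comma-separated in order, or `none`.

2, 5

1 → no match
2 → match
3 → no match
4 → no match
5 → match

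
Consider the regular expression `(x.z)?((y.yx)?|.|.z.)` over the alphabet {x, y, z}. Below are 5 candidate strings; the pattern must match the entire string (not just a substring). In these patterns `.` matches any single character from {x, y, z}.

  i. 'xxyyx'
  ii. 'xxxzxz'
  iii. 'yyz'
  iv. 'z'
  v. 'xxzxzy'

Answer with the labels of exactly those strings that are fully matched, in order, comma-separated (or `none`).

i → no match
ii → no match
iii → no match
iv → match
v → match

iv, v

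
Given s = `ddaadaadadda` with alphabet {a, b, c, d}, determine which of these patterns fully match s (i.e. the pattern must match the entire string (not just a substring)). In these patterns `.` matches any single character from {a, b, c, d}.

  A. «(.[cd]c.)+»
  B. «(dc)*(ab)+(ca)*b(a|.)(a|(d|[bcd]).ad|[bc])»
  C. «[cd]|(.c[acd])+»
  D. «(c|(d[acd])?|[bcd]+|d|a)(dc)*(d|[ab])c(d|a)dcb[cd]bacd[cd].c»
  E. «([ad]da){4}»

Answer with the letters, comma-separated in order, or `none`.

A → no match
B → no match
C → no match
D → no match — must end with `c`
E → match

E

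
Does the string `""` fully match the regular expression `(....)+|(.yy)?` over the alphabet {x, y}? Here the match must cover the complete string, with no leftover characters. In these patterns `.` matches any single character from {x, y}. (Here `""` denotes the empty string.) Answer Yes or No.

Yes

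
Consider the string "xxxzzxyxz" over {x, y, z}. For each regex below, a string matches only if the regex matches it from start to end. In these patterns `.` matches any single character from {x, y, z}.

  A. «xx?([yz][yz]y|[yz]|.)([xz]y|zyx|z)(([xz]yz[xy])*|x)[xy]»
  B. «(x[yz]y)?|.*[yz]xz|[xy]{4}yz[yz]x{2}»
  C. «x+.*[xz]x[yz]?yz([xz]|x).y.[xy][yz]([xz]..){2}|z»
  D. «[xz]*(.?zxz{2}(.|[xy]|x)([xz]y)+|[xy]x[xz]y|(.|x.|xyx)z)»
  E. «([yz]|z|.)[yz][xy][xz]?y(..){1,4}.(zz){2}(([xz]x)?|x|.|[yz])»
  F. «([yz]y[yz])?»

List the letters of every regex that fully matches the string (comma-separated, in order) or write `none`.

A → no match
B → match
C → no match
D → match
E → no match
F → no match

B, D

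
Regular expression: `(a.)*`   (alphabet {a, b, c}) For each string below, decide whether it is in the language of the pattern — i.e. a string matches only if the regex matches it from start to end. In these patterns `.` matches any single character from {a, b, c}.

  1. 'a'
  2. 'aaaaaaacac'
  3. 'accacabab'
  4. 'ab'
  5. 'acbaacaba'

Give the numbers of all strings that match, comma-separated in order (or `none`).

2, 4

1 → no match
2 → match
3 → no match
4 → match
5 → no match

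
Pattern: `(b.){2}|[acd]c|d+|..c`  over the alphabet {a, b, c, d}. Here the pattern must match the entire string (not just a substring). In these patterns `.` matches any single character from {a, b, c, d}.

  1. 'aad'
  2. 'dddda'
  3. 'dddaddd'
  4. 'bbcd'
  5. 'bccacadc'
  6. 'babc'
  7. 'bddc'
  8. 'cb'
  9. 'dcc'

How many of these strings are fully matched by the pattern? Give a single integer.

1 → no match
2 → no match
3 → no match
4 → no match
5 → no match
6 → match
7 → no match
8 → no match
9 → match
Total matched: 2

2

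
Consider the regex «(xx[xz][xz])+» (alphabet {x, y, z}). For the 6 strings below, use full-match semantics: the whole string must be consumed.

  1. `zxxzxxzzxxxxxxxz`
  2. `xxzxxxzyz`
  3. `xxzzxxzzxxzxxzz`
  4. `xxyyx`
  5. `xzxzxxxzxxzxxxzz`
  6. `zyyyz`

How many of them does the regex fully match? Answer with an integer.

1 → no match — must start with `xx`
2 → no match
3 → no match
4 → no match
5 → no match — must start with `xx`
6 → no match — must start with `xx`
Total matched: 0

0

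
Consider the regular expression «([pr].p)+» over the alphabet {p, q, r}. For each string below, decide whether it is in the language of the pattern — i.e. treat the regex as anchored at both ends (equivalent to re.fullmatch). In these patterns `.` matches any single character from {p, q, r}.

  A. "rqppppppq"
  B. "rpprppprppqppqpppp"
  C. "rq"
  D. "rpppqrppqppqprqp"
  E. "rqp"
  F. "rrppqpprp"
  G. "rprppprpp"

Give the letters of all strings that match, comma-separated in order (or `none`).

B, E, F

A → no match — must end with "p"
B → match
C → no match — must end with "p"
D → no match
E → match
F → match
G → no match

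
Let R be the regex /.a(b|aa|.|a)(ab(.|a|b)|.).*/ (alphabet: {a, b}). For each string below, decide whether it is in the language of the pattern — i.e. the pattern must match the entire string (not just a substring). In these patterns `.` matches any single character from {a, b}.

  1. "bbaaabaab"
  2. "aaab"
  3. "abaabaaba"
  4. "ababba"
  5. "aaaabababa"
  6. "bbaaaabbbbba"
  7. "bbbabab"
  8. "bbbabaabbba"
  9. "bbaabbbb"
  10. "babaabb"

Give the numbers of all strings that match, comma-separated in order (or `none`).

1 → no match
2 → match
3 → no match
4 → no match
5 → match
6 → no match
7 → no match
8 → no match
9 → no match
10 → match

2, 5, 10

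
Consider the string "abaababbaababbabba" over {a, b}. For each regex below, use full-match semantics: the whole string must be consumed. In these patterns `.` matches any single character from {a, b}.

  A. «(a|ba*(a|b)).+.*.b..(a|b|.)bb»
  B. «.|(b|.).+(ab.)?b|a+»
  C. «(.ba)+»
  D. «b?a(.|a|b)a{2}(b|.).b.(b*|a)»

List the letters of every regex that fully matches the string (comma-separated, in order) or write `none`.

C

A → no match — must end with "bb"
B → no match
C → match
D → no match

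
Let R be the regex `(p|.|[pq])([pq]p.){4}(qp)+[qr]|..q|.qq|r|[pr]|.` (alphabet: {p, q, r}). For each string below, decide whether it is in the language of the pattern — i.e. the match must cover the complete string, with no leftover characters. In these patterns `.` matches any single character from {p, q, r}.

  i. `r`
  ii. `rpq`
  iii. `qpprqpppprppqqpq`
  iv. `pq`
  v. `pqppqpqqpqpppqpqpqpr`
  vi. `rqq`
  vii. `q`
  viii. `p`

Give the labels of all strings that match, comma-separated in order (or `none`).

i, ii, iii, v, vi, vii, viii

i → match
ii → match
iii → match
iv → no match
v → match
vi → match
vii → match
viii → match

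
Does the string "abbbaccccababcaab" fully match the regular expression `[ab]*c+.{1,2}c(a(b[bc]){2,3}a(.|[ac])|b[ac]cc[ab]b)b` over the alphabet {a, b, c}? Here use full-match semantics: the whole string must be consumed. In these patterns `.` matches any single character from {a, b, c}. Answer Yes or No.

No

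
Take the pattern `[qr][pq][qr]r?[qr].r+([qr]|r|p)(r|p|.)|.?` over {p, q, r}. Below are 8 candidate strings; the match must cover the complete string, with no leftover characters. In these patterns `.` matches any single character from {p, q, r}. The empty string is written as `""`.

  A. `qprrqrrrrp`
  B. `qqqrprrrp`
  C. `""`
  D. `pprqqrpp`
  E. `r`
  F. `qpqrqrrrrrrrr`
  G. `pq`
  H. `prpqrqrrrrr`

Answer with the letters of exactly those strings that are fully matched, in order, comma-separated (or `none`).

A, B, C, E, F

A → match
B → match
C → match
D → no match
E → match
F → match
G → no match
H → no match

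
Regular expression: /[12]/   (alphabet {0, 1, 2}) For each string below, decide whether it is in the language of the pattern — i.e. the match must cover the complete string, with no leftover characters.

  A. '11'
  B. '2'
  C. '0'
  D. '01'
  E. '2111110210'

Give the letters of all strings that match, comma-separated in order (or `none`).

A → no match
B → match
C → no match
D → no match
E → no match

B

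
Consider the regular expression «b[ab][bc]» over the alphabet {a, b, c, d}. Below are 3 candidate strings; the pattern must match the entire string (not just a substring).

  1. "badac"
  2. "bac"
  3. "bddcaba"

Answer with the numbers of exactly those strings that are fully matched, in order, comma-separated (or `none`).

2

1 → no match
2 → match
3 → no match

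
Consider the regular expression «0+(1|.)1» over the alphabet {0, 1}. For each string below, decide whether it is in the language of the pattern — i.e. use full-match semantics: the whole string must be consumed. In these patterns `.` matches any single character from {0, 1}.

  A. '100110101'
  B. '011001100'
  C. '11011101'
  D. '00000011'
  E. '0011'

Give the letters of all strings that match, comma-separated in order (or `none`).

A → no match — must start with '0'
B → no match — must end with '1'
C → no match — must start with '0'
D → match
E → match

D, E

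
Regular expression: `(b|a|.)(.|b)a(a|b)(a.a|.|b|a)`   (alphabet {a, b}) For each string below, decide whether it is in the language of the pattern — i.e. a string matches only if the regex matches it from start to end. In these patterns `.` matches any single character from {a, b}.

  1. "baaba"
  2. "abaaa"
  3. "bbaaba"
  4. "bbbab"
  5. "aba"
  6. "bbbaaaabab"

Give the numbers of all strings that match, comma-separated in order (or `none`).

1. "baaba" → match
2. "abaaa" → match
3. "bbaaba" → no match
4. "bbbab" → no match
5. "aba" → no match
6. "bbbaaaabab" → no match

1, 2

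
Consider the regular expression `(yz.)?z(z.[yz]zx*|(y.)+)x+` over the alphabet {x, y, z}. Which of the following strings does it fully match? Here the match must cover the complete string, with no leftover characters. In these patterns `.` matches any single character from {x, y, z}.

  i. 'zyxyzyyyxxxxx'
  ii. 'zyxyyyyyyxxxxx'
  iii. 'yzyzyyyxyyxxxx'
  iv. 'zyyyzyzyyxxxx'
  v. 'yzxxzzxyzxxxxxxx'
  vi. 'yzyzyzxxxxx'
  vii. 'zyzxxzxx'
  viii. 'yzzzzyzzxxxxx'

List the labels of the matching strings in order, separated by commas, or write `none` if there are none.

i → match
ii → match
iii → match
iv → match
v → no match
vi → match
vii → no match
viii → match

i, ii, iii, iv, vi, viii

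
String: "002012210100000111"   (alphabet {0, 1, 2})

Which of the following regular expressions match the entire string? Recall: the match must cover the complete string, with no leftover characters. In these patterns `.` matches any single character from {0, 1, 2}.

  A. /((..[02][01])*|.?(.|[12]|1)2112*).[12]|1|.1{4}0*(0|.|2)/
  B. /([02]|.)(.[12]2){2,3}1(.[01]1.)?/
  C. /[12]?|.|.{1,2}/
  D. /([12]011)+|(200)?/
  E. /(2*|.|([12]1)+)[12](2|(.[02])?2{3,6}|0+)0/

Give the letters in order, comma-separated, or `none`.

A → match
B → no match
C → no match
D → no match
E → no match — must end with "0"

A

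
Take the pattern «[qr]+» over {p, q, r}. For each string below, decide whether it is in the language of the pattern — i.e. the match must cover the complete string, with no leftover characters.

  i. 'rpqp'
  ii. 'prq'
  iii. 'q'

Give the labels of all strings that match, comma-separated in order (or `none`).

i → no match
ii → no match
iii → match

iii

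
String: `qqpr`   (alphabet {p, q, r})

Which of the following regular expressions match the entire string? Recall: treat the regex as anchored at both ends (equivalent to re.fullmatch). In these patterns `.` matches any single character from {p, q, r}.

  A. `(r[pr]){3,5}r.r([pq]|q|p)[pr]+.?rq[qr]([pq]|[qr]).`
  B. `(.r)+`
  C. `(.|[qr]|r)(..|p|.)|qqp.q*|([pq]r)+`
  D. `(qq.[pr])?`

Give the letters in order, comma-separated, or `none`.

A → no match — must start with `r`
B → no match
C → match
D → match

C, D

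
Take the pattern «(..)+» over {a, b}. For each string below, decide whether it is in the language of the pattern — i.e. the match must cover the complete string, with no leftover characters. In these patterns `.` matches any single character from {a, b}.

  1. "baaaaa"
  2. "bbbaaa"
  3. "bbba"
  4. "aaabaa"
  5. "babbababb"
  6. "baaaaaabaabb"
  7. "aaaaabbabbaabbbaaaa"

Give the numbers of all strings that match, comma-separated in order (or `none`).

1. "baaaaa" → match
2. "bbbaaa" → match
3. "bbba" → match
4. "aaabaa" → match
5. "babbababb" → no match
6. "baaaaaabaabb" → match
7 → no match

1, 2, 3, 4, 6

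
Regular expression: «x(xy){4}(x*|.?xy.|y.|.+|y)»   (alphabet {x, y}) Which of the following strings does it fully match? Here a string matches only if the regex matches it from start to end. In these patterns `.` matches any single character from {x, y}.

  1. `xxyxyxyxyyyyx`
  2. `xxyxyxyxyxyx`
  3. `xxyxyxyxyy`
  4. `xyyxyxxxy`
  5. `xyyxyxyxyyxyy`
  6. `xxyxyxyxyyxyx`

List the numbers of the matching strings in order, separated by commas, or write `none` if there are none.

1, 2, 3, 6

1 → match
2 → match
3 → match
4 → no match — must start with `xxy`
5 → no match — must start with `xxy`
6 → match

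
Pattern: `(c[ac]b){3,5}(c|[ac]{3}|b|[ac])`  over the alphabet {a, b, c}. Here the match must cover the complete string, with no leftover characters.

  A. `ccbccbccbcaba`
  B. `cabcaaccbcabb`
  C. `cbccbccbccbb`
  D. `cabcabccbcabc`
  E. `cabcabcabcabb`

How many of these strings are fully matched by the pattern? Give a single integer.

A → match
B → no match
C → no match
D → match
E → match
Total matched: 3

3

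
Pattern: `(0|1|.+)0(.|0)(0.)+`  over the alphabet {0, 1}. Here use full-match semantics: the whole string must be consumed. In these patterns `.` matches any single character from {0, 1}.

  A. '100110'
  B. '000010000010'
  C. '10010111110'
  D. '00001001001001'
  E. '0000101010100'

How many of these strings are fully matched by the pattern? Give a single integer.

1

A. '100110' → no match
B. '000010000010' → no match
C. '10010111110' → no match
D → no match
E → match
Total matched: 1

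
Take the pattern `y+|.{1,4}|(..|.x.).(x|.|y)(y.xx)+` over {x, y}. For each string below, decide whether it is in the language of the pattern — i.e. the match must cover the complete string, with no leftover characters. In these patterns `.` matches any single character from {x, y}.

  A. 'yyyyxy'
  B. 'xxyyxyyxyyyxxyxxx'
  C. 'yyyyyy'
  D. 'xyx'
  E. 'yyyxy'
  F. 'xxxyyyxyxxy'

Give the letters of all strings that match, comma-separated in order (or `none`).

A → no match
B → no match
C → match
D → match
E → no match
F → no match

C, D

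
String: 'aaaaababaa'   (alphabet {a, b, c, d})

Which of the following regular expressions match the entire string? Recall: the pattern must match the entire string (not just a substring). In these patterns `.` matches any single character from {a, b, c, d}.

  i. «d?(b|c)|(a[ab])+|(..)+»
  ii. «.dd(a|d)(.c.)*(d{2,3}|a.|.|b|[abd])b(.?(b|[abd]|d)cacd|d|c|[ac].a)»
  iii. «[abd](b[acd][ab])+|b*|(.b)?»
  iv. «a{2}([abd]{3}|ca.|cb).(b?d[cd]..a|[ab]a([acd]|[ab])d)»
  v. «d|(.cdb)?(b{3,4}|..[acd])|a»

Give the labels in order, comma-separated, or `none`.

i

i → match
ii → no match
iii → no match
iv → no match
v → no match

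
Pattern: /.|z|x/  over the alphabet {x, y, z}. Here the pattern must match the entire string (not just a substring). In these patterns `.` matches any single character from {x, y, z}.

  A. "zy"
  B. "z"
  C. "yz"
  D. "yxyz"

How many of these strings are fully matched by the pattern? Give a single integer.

1

A → no match
B → match
C → no match
D → no match
Total matched: 1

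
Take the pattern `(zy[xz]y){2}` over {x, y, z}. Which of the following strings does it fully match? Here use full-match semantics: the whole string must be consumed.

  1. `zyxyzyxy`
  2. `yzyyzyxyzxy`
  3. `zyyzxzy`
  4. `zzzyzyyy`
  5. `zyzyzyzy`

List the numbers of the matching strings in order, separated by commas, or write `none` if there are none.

1. `zyxyzyxy` → match
2. `yzyyzyxyzxy` → no match — must start with `zy`
3. `zyyzxzy` → no match
4. `zzzyzyyy` → no match — must start with `zy`
5. `zyzyzyzy` → match

1, 5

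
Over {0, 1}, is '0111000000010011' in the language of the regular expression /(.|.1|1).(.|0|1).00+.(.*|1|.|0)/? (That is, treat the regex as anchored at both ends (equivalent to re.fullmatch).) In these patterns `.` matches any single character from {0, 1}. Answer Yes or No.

Yes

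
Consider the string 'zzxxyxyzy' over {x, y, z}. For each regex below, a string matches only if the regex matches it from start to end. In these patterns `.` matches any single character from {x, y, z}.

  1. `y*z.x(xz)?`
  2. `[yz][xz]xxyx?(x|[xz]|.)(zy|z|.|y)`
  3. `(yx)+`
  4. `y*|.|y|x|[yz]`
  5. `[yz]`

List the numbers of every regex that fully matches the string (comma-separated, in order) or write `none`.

2

1 → no match
2 → match
3 → no match — must start with 'yx'
4 → no match
5 → no match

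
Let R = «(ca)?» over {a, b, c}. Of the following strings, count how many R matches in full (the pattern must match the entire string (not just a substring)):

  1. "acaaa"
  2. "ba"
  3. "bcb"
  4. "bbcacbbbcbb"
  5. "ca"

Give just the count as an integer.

1

1 → no match
2 → no match
3 → no match
4 → no match
5 → match
Total matched: 1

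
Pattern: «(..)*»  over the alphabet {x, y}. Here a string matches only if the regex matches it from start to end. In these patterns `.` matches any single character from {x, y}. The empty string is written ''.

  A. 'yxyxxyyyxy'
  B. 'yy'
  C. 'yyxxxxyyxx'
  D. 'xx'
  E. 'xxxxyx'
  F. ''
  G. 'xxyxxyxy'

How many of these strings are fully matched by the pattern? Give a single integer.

7

A → match
B → match
C → match
D → match
E → match
F → match
G → match
Total matched: 7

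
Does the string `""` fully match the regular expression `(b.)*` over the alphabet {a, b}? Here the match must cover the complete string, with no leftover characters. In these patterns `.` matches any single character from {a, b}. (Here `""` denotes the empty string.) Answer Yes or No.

Yes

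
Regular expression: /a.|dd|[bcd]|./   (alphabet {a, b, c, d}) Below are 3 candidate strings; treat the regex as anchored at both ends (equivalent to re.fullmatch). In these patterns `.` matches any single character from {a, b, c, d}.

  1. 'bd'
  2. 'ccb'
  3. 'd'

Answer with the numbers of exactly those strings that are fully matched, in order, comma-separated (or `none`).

3

1 → no match
2 → no match
3 → match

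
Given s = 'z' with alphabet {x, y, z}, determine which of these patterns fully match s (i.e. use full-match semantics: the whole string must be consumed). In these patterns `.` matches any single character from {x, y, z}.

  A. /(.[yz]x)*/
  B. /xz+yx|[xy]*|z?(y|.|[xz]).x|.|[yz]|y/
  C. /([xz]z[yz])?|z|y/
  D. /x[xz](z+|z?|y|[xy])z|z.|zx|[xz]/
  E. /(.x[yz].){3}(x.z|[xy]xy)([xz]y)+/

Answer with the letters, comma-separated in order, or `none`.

A → no match
B → match
C → match
D → match
E → no match — must end with 'y'

B, C, D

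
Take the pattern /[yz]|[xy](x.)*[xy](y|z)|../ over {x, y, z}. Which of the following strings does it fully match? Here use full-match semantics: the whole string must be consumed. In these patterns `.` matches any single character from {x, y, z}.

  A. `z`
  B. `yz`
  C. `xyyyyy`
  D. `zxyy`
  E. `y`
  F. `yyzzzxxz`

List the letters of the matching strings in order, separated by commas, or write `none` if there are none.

A, B, E

A. `z` → match
B. `yz` → match
C. `xyyyyy` → no match
D. `zxyy` → no match
E. `y` → match
F. `yyzzzxxz` → no match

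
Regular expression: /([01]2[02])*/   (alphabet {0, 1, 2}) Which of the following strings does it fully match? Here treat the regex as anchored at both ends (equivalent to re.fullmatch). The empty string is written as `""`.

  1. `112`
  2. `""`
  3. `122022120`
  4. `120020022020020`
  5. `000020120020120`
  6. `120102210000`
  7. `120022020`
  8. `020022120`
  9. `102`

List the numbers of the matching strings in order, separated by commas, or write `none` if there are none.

2, 3, 4, 7, 8

1. `112` → no match
2. `""` → match
3. `122022120` → match
4 → match
5 → no match
6. `120102210000` → no match
7. `120022020` → match
8. `020022120` → match
9. `102` → no match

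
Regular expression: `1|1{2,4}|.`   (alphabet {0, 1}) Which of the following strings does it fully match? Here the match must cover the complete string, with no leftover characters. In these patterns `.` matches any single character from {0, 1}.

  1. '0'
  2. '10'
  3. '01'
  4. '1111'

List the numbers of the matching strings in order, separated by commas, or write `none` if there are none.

1. '0' → match
2. '10' → no match
3. '01' → no match
4. '1111' → match

1, 4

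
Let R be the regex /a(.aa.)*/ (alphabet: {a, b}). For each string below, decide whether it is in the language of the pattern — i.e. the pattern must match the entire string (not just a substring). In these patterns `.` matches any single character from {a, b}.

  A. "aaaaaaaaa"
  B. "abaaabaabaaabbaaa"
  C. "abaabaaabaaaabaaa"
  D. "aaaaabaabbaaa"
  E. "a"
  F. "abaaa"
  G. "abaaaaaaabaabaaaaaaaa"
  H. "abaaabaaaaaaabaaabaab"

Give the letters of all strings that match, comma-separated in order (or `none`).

A, B, C, D, E, F, G, H

A. "aaaaaaaaa" → match
B → match
C → match
D → match
E. "a" → match
F. "abaaa" → match
G → match
H → match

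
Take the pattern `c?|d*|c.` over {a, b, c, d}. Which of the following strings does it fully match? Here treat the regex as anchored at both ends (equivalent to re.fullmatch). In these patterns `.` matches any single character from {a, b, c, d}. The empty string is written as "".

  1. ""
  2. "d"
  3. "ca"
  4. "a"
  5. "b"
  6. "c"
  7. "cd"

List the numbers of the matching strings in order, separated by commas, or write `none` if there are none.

1, 2, 3, 6, 7

1 → match
2 → match
3 → match
4 → no match
5 → no match
6 → match
7 → match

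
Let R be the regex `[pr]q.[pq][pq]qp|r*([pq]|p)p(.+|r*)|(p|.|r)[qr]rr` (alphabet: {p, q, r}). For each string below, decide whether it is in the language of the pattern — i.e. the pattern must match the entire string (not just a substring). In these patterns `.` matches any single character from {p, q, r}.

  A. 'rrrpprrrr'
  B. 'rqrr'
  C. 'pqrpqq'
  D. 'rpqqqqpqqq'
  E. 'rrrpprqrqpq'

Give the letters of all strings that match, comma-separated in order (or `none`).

A → match
B → match
C → no match
D → no match
E → match

A, B, E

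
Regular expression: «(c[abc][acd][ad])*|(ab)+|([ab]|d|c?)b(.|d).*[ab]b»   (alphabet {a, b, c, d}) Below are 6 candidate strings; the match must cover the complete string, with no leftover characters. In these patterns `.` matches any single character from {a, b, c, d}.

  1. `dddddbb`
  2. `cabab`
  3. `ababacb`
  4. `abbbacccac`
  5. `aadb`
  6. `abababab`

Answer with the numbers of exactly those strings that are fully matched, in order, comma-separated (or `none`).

6

1 → no match
2 → no match
3 → no match
4 → no match
5 → no match
6 → match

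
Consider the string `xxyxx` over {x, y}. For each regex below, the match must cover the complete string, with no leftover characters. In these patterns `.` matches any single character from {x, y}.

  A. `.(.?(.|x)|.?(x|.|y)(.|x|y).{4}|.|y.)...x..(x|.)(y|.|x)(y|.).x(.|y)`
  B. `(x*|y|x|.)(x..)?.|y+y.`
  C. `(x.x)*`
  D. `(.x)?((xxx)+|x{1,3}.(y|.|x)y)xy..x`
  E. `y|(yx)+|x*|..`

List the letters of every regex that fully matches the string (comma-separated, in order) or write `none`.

A → no match
B → match
C → no match
D → no match
E → no match

B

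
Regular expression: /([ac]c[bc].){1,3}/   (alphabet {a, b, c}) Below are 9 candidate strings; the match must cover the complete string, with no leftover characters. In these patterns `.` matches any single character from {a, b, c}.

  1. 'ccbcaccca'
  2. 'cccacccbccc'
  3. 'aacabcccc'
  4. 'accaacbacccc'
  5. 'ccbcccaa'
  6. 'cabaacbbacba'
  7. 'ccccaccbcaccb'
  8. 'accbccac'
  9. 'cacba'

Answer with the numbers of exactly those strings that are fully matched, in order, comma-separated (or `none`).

1 → no match
2 → no match
3 → no match
4 → match
5 → no match
6 → no match
7 → no match
8 → no match
9 → no match

4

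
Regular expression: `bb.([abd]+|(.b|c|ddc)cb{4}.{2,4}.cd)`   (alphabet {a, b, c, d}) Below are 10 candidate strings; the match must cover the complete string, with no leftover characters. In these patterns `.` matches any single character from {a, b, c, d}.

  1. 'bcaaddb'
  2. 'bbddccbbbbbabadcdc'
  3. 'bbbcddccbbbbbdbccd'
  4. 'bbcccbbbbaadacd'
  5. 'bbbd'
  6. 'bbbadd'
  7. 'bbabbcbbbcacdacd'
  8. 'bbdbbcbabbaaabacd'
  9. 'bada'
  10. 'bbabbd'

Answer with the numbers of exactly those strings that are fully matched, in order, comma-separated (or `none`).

4, 5, 6, 10

1 → no match — must start with 'bb'
2 → no match
3 → no match
4 → match
5 → match
6 → match
7 → no match
8 → no match
9 → no match — must start with 'bb'
10 → match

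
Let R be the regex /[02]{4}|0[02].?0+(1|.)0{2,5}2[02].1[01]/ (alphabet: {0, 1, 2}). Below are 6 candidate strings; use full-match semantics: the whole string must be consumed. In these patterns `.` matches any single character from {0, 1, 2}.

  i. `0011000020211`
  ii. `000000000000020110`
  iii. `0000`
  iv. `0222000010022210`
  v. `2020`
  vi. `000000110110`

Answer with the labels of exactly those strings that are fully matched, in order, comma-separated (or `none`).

ii, iii, v

i → no match
ii → match
iii. `0000` → match
iv → no match
v. `2020` → match
vi. `000000110110` → no match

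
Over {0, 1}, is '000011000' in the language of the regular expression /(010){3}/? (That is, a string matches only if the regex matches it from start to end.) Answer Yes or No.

Every match must start with '010', but '000011000' does not.

No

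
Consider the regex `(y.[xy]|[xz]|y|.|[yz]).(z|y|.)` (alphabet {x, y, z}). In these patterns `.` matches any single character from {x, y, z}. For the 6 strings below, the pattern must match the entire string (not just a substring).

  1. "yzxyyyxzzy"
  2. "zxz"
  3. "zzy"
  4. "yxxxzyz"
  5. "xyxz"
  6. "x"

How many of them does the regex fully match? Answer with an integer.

2

1 → no match
2 → match
3 → match
4 → no match
5 → no match
6 → no match
Total matched: 2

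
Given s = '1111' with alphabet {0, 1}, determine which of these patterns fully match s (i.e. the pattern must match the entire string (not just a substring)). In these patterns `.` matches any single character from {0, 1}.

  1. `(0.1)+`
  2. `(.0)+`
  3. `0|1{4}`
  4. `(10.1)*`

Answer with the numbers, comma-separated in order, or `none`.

3

1 → no match — must start with '0'
2 → no match — must end with '0'
3 → match
4 → no match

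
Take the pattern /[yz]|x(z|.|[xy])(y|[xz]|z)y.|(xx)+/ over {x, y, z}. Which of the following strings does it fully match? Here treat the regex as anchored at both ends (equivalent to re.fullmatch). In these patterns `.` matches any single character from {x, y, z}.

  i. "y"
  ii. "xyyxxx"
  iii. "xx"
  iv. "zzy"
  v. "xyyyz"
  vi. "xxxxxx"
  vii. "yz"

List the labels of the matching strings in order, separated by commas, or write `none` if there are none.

i. "y" → match
ii. "xyyxxx" → no match
iii. "xx" → match
iv. "zzy" → no match
v. "xyyyz" → match
vi. "xxxxxx" → match
vii. "yz" → no match

i, iii, v, vi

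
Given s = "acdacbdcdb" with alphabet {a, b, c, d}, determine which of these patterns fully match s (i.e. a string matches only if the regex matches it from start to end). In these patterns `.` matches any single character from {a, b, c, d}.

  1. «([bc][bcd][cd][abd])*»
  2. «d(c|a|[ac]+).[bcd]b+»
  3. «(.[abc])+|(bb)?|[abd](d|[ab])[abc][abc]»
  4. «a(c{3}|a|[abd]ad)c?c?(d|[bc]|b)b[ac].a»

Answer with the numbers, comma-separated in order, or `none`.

3

1 → no match
2 → no match — must start with "d"
3 → match
4 → no match — must end with "a"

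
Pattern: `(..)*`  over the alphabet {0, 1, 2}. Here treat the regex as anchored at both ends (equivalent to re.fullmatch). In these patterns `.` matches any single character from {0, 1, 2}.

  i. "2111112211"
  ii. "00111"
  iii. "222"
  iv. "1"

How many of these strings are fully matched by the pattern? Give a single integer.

i → match
ii → no match
iii → no match
iv → no match
Total matched: 1

1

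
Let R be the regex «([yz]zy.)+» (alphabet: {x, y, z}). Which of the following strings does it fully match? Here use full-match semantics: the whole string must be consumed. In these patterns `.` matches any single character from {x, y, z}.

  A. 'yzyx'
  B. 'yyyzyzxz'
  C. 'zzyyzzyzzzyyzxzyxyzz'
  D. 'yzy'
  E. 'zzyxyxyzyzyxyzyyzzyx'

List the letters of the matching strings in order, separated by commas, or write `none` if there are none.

A

A → match
B → no match
C → no match
D → no match
E → no match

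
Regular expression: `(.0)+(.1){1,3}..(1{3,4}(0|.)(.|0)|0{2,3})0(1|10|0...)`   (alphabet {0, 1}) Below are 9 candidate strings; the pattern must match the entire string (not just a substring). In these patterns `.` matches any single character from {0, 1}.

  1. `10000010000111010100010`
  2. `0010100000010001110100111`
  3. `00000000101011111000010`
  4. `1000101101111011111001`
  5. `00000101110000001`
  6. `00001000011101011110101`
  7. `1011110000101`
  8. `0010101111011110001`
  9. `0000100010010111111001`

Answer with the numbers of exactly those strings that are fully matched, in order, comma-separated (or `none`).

1 → match
2 → no match
3 → match
4 → match
5 → match
6 → match
7 → match
8 → match
9 → match

1, 3, 4, 5, 6, 7, 8, 9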